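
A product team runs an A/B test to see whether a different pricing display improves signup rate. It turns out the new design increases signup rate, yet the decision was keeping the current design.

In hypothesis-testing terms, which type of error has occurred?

Type II error

The null hypothesis here is that the new design has no effect on signup rate.
'Keeping the current design' corresponds to failing to reject H₀.
H₀ was not rejected but H₀ is false — a Type II error (false negative).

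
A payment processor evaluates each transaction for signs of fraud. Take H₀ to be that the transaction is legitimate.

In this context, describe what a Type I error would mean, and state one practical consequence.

A Type I error is rejecting H₀ when H₀ is true.
Here that means blocking the transaction and freezing the card when actually the transaction is legitimate.

A Type I error would mean concluding that the transaction is fraudulent when in fact the transaction is legitimate. Consequence: a legitimate purchase is declined and the customer's card is frozen.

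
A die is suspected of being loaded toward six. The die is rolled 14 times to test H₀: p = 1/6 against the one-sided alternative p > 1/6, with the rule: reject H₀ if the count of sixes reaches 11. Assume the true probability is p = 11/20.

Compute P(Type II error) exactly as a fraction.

767413934602409223/819200000000000000

A Type II error is failing to reject when Ha holds: with p = 11/20, β = P(S ≤ 10).
Equivalently, β = 1 − P(S ≥ 11) = 767413934602409223/819200000000000000.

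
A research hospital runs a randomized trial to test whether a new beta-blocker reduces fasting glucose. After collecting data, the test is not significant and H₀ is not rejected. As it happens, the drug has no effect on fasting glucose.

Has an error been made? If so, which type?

The conventional null hypothesis here is that the drug has no effect on fasting glucose.
The test retained a true H₀ — the decision matches the true state.

No error (correct decision).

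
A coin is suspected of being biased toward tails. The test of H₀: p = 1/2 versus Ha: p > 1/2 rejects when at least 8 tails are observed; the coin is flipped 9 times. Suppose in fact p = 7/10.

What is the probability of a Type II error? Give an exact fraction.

401998383/500000000

β = P(fail to reject H₀ | Ha true) = P(X ≤ 7 | p = 7/10), X ~ Binomial(9, 7/10).
Equivalently, β = 1 − P(X ≥ 8) = 401998383/500000000.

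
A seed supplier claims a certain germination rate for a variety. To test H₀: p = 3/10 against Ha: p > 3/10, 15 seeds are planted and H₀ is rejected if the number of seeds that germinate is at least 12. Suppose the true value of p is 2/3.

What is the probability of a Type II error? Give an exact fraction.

11346539/14348907

A Type II error is failing to reject when Ha holds: with p = 2/3, β = P(X ≤ 11).
Summing C(15,j)·(2/3)^j·(1/3)^{15-j} for j = 0..11 gives 11346539/14348907.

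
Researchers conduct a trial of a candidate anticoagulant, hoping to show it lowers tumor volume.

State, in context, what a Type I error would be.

A Type I error would mean concluding that the drug lowers tumor volume when in fact the drug has no effect on tumor volume.

With the conventional null hypothesis that the drug has no effect on tumor volume:
A Type I error is rejecting H₀ when H₀ is true.
Here that means concluding that the drug is effective when actually the drug has no effect on tumor volume.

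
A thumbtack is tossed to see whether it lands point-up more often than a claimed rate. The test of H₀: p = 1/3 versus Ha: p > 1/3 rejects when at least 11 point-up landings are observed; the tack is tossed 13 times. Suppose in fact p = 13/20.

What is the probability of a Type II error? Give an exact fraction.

36323681060626281/40960000000000000

Under the alternative p = 13/20, X ~ Binomial(13, 13/20); β is the probability the test does not reject, P(X < 11).
Summing C(13,j)·(13/20)^j·(7/20)^{13-j} for j = 0..10 gives 36323681060626281/40960000000000000.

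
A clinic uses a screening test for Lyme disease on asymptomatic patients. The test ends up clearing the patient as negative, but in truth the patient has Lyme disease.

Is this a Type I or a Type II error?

Type II error

The null hypothesis here is that the patient does not have Lyme disease.
'Clearing the patient as negative' corresponds to failing to reject H₀.
H₀ was not rejected but H₀ is false — a Type II error (false negative).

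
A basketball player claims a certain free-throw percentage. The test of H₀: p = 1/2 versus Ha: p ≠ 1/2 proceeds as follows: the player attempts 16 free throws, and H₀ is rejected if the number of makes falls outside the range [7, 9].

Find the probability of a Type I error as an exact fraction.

14893/32768

The significance level is the null-hypothesis probability of the rejection region {≤6} ∪ {≥10}.
Each tail has probability (1 + 16 + 120 + 560 + 1820 + 4368 + 8008)/65536; doubling gives α = 29786/65536 = 14893/32768.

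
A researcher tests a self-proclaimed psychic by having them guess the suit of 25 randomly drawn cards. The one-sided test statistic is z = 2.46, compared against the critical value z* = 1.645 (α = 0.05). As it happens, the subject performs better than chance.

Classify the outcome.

No error — this is a correct decision.

The conventional null hypothesis is that the subject is guessing at random (p = 1/4).
Since z = 2.46 > z* = 1.645, H₀ is rejected.
H₀ is false (actually the subject performs better than chance).
The decision matches the true state — no error.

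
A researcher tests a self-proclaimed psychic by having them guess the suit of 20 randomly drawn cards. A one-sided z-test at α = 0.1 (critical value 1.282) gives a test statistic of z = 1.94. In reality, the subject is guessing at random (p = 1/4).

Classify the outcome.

The conventional null hypothesis is that the subject is guessing at random (p = 1/4).
Since z = 1.94 > z* = 1.282, H₀ is rejected.
H₀ is true (actually the subject is guessing at random (p = 1/4)).
Rejecting a true H₀ is a Type I error.

Type I error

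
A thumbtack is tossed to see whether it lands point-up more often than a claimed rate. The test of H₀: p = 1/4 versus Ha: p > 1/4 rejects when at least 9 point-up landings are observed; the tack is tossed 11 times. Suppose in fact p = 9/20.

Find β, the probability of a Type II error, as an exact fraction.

8070737386943/8192000000000

Under the alternative p = 9/20, S ~ Binomial(11, 9/20); β is the probability the test does not reject, P(S < 9).
Equivalently, β = 1 − P(S ≥ 9) = 8070737386943/8192000000000.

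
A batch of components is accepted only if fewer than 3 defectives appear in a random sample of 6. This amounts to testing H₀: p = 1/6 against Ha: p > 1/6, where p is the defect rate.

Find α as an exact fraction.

1453/23328

α = P(reject H₀ | H₀ true) = P(Y ≥ 3 | p = 1/6), Y ~ Binomial(6, 1/6).
α = 1 − P(Y ≤ 2) = 1 − 21875/23328 = 1453/23328.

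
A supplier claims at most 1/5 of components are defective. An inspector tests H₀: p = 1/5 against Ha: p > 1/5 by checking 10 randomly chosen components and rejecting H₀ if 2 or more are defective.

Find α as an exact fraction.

The significance level is the probability, assuming p = 1/5, of seeing 2 or more defectives in 10 draws.
Computing the lower-tail complement: 1 − 3670016/9765625 = 6095609/9765625.

6095609/9765625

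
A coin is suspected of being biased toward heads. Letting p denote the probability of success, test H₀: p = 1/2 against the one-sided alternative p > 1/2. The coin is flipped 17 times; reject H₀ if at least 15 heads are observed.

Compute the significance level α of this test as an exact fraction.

Under H₀, Y ~ Binomial(17, 1/2), and α = P(Y ≥ 15).
That's C(17,15) + C(17,16) + C(17,17) over 2^17, i.e. (136 + 17 + 1)/131072 = 154/131072 = 77/65536.

77/65536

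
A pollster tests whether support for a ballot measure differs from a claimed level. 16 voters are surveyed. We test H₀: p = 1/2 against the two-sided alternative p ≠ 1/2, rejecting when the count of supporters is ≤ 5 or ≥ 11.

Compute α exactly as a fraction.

6885/32768

Under H₀, Y ~ Binomial(16, 1/2); α is the probability of landing in either tail, P(Y ≤ 5) + P(Y ≥ 11).
The two tails are symmetric, so α = 2·(1 + 16 + 120 + 560 + 1820 + 4368)/2^16 = 13770/65536 = 6885/32768.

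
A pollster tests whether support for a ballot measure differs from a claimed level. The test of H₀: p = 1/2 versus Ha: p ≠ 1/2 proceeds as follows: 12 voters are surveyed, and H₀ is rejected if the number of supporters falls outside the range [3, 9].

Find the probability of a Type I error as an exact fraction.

79/2048

α = P(X ≤ 2 or X ≥ 10 | p = 1/2), X ~ Binomial(12, 1/2).
Each tail has probability (1 + 12 + 66)/4096; doubling gives α = 158/4096 = 79/2048.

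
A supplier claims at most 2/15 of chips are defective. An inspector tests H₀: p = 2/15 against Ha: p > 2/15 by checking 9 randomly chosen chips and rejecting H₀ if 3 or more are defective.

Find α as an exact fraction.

Under H₀, K ~ Binomial(9, 2/15); the Type I error rate is P(K ≥ 3).
α = 1 − P(K ≤ 2) = 1 − 34323438799/38443359375 = 4119920576/38443359375.

4119920576/38443359375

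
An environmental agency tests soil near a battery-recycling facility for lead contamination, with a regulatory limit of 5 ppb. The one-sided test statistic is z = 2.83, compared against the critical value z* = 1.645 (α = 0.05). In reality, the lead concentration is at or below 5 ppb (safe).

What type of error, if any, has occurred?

Type I error

The conventional null hypothesis is that the lead concentration is at or below 5 ppb (safe).
Since z = 2.83 > z* = 1.645, H₀ is rejected.
H₀ is true (actually the lead concentration is at or below 5 ppb (safe)).
Rejecting a true H₀ is a Type I error.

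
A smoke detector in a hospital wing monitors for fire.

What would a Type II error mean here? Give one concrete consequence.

With the conventional null hypothesis that there is no fire:
A Type II error is failing to reject H₀ when H₀ is false.
Here that means remaining silent when actually there is a fire.

A Type II error would mean concluding that there is no fire (or at least failing to establish that there is a fire) when in fact there is a fire. Consequence: a real fire goes undetected.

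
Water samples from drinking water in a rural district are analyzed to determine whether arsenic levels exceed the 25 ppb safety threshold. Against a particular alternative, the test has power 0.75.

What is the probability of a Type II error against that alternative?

Power = 1 − β, so β = 1 − 0.75 = 0.25.

0.25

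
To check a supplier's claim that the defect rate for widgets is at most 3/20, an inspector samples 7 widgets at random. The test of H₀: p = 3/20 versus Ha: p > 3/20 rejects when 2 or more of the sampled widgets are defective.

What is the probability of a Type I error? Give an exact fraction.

Under H₀, Y ~ Binomial(7, 3/20); the Type I error rate is P(Y ≥ 2).
α = 1 − P(Y ≤ 1) = 1 − 458613811/640000000 = 181386189/640000000.

181386189/640000000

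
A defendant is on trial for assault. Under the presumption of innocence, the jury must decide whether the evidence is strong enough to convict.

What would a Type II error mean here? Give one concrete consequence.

A Type II error would mean concluding that the defendant is innocent (or at least failing to establish that the defendant is guilty) when in fact the defendant is guilty. Consequence: a guilty person goes free.

With the conventional null hypothesis that the defendant is innocent:
A Type II error is failing to reject H₀ when H₀ is false.
Here that means acquitting the defendant when actually the defendant is guilty.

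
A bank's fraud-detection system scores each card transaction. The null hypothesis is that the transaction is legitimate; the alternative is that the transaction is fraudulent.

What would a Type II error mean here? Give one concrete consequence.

A Type II error would mean concluding that the transaction is legitimate (or at least failing to establish that the transaction is fraudulent) when in fact the transaction is fraudulent. Consequence: a fraudulent charge goes through and the bank absorbs the loss.

A Type II error is failing to reject H₀ when H₀ is false.
Here that means approving the transaction when actually the transaction is fraudulent.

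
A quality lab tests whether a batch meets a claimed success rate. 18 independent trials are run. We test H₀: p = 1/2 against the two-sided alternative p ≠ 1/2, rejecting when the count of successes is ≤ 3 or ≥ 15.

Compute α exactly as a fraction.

The significance level is the null-hypothesis probability of the rejection region {≤3} ∪ {≥15}.
By symmetry, α = 2·P(Y ≤ 3) = 2·(1 + 18 + 153 + 816)/262144 = 1976/262144 = 247/32768.

247/32768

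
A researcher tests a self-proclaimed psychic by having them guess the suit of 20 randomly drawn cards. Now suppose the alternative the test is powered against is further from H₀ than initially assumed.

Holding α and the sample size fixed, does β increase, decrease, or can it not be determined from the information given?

It decreases.

A bigger departure from H₀ is easier for the test to detect, so it fails to reject less often.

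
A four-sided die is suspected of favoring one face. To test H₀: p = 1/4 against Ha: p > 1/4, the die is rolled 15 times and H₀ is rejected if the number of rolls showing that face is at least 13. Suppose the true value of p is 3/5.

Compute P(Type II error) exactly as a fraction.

29690124488/30517578125

A Type II error is failing to reject when Ha holds: with p = 3/5, β = P(S ≤ 12).
Adding the binomial probabilities P(S=0)+…+P(S=12) at p = 3/5 gives 29690124488/30517578125.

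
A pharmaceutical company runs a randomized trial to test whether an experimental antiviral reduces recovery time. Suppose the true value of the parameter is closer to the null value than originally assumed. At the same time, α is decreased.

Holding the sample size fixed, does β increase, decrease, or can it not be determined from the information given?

When the true parameter is near the null value, the test has a harder time distinguishing Ha from H₀. A smaller α moves the rejection region further into the tail. With the alternative true, more outcomes now fall outside the rejection region, so failing to reject becomes more likely. Both changes push β in the same direction.

It increases.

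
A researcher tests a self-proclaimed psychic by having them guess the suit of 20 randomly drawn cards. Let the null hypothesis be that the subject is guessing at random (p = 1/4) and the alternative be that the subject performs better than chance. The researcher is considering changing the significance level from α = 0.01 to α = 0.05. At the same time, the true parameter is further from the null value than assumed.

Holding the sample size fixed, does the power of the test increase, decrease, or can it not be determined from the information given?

A larger α widens the rejection region, so when the alternative is true more outcomes lead to rejection — failing to reject becomes less likely. A larger true effect moves the Ha sampling distribution further from the H₀ critical value, making rejection more likely when Ha is true. Both changes push β in the same direction.
Since power = 1 − β and β decreases, power increases.

It increases.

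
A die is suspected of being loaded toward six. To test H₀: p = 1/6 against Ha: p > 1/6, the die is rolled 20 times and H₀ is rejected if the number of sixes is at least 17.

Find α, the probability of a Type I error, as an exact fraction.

α = P(reject H₀ | H₀ true) = P(S ≥ 17 | p = 1/6), with S ~ Binomial(20, 1/6).
Adding the binomial terms for j = 17 through 20 with p = 1/6 yields 49117/1218719480020992.

49117/1218719480020992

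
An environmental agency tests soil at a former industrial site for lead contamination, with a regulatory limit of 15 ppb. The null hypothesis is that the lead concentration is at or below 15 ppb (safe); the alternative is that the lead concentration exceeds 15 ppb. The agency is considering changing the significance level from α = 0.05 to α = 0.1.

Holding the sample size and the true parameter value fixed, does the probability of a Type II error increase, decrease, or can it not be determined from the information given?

With a larger α the critical value moves toward the center, so more of the Ha sampling distribution lies in the rejection region.

It decreases.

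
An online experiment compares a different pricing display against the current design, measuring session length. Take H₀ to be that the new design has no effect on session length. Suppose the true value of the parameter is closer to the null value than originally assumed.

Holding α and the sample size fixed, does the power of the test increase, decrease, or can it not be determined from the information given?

It decreases.

A smaller true effect puts the Ha sampling distribution closer to H₀, so more of it falls in the non-rejection region.
Since power = 1 − β and β increases, power decreases.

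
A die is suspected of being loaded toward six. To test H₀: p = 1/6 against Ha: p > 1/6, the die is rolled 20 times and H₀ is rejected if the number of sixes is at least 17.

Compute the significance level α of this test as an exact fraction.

49117/1218719480020992

The Type I error probability is α = P(K ≥ 17) computed under H₀, where K ~ Binomial(20, 1/6).
Adding the binomial terms for j = 17 through 20 with p = 1/6 yields 49117/1218719480020992.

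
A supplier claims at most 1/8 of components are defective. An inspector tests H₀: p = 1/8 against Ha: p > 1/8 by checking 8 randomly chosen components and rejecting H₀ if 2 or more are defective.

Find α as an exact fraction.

α = P(reject H₀ | H₀ true) = P(Y ≥ 2 | p = 1/8), Y ~ Binomial(8, 1/8).
α = 1 − P(Y ≤ 1) = 1 − 12353145/16777216 = 4424071/16777216.

4424071/16777216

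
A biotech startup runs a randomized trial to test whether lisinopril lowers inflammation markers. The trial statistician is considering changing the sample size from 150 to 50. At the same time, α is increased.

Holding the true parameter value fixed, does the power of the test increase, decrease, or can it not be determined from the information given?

The first change alone would make β increase; the second alone would make β decrease. Which effect dominates depends on the magnitudes, which are not given.
Since power = 1 − β, the effect on power is likewise indeterminate.

Cannot be determined from the information given.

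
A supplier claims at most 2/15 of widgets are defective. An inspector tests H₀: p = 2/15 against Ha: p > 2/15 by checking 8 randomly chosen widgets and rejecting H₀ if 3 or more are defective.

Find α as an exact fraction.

67527008/854296875

α = P(reject H₀ | H₀ true) = P(X ≥ 3 | p = 2/15), X ~ Binomial(8, 2/15).
Via the complement, α = 1 − Σ_{j=0}^{2} C(8,j)(2/15)^j(13/15)^{8-j} = 67527008/854296875.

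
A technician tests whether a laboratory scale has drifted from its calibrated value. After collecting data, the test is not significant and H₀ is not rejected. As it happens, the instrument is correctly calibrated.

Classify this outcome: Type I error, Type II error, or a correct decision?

Neither — the decision is correct.

The conventional null hypothesis here is that the instrument is correctly calibrated.
The test retained a true H₀ — the decision matches the true state.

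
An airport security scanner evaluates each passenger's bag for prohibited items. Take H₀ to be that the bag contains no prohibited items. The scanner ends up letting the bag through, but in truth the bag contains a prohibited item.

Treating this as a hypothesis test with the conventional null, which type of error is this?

Type II error

'Letting the bag through' corresponds to failing to reject H₀.
H₀ was not rejected but H₀ is false — a Type II error (false negative).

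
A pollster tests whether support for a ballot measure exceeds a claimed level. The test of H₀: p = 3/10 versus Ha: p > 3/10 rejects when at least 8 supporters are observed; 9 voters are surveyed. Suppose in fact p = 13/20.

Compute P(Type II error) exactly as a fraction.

Under the alternative p = 13/20, S ~ Binomial(9, 13/20); β is the probability the test does not reject, P(S < 8).
Summing C(9,j)·(13/20)^j·(7/20)^{9-j} for j = 0..7 gives 112501116301/128000000000.

112501116301/128000000000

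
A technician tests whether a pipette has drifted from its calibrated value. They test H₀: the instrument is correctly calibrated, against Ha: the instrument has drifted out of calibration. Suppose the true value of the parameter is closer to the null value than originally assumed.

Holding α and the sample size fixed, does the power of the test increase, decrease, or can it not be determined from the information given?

A smaller departure from H₀ means the test statistic under Ha is distributed closer to where it would be under H₀; rejection becomes less likely.
Since power = 1 − β and β increases, power decreases.

It decreases.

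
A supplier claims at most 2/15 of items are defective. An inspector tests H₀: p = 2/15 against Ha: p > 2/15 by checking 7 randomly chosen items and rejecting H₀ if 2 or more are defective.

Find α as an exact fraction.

Under H₀, K ~ Binomial(7, 2/15); the Type I error rate is P(K ≥ 2).
Via the complement, α = 1 − Σ_{j=0}^{1} C(7,j)(2/15)^j(13/15)^{7-j} = 1501316/6328125.

1501316/6328125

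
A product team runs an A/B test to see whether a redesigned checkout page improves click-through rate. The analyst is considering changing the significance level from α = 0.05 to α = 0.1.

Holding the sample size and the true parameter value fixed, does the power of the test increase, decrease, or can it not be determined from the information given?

It increases.

Relaxing α lowers the evidence threshold; under Ha, outcomes that previously fell short now trigger rejection.
Since power = 1 − β and β decreases, power increases.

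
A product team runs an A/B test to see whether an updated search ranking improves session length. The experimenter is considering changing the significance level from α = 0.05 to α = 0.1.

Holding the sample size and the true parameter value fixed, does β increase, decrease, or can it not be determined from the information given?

It decreases.

A larger α widens the rejection region, so when the alternative is true more outcomes lead to rejection — failing to reject becomes less likely.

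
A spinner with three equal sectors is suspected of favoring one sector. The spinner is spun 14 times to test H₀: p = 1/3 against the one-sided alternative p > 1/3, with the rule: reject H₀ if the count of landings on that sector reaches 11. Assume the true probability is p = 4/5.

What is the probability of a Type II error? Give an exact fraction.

1842102761/6103515625

β = P(fail to reject H₀ | Ha true) = P(X ≤ 10 | p = 4/5), X ~ Binomial(14, 4/5).
Adding the binomial probabilities P(X=0)+…+P(X=10) at p = 4/5 gives 1842102761/6103515625.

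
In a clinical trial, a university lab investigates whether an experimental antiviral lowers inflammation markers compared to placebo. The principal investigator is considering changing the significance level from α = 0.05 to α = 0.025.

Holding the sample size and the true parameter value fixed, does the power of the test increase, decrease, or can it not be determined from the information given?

It decreases.

Tightening α shrinks the rejection region. When Ha holds, fewer sample outcomes clear the stricter threshold, so more fall in the acceptance region.
Since power = 1 − β and β increases, power decreases.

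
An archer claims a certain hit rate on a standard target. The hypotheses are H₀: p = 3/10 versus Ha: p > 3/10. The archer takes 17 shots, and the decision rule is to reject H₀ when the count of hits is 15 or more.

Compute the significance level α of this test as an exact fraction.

10087281621/10000000000000000

α = P(reject H₀ | H₀ true) = P(X ≥ 15 | p = 3/10), with X ~ Binomial(17, 3/10).
Summing C(17,j)(3/10)^j(7/10)^{17−j} for j = 15,…,17 gives 10087281621/10000000000000000.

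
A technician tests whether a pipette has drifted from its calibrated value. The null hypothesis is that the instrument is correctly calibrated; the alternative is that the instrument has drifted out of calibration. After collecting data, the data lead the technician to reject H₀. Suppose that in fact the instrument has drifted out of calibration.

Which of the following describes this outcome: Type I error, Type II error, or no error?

No error — this is a correct decision.

The test rejected a false H₀ — the decision matches the true state.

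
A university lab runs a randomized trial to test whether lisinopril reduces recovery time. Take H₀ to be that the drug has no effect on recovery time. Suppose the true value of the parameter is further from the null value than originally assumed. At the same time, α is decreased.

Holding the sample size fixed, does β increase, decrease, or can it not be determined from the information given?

Cannot be determined from the information given.

The first change alone would make β decrease; the second alone would make β increase. Which effect dominates depends on the magnitudes, which are not given.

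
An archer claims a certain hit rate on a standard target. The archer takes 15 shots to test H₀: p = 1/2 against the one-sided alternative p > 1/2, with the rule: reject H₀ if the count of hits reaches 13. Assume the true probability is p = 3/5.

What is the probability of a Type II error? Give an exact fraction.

29690124488/30517578125

A Type II error is failing to reject when Ha holds: with p = 3/5, β = P(K ≤ 12).
Summing C(15,j)·(3/5)^j·(2/5)^{15-j} for j = 0..12 gives 29690124488/30517578125.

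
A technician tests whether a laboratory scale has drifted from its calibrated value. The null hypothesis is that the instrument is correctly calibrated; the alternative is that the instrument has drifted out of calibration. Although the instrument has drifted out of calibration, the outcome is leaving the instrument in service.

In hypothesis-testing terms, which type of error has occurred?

'Leaving the instrument in service' corresponds to failing to reject H₀.
H₀ was not rejected but H₀ is false — a Type II error (false negative).

Type II error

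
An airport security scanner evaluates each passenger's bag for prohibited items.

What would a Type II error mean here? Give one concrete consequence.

A Type II error would mean concluding that the bag contains no prohibited items (or at least failing to establish that the bag contains a prohibited item) when in fact the bag contains a prohibited item. Consequence: a prohibited item passes through security undetected.

With the conventional null hypothesis that the bag contains no prohibited items:
A Type II error is failing to reject H₀ when H₀ is false.
Here that means letting the bag through when actually the bag contains a prohibited item.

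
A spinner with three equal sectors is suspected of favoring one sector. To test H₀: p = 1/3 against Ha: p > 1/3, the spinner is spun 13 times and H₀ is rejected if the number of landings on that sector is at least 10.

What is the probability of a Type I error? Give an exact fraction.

2627/1594323

α = P(reject H₀ | H₀ true) = P(Y ≥ 10 | p = 1/3), with Y ~ Binomial(13, 1/3).
Summing C(13,j)(1/3)^j(2/3)^{13−j} for j = 10,…,13 gives 2627/1594323.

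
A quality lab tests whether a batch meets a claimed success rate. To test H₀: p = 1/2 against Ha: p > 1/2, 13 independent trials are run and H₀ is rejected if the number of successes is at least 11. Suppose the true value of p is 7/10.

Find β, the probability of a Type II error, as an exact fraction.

β = P(fail to reject H₀ | Ha true) = P(Y ≤ 10 | p = 7/10), Y ~ Binomial(13, 7/10).
Adding the binomial probabilities P(Y=0)+…+P(Y=10) at p = 7/10 gives 7788298257/9765625000.

7788298257/9765625000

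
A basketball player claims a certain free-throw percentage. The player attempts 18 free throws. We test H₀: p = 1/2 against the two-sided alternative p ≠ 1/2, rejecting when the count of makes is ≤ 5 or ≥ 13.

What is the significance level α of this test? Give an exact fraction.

1577/16384

Under H₀, X ~ Binomial(18, 1/2); α is the probability of landing in either tail, P(X ≤ 5) + P(X ≥ 13).
By symmetry, α = 2·P(X ≤ 5) = 2·(1 + 18 + 153 + 816 + 3060 + 8568)/262144 = 25232/262144 = 1577/16384.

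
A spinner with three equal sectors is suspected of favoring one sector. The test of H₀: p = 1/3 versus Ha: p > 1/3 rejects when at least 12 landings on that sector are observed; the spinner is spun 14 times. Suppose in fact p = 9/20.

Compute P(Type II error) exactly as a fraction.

Under the alternative p = 9/20, Y ~ Binomial(14, 9/20); β is the probability the test does not reject, P(Y < 12).
Summing C(14,j)·(9/20)^j·(11/20)^{14-j} for j = 0..11 gives 817437922121895041/819200000000000000.

817437922121895041/819200000000000000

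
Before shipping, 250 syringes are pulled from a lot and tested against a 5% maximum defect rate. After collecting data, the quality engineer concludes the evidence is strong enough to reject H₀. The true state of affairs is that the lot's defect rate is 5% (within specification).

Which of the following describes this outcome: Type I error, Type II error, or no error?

Type I error

The conventional null hypothesis here is that the lot's defect rate is 5% (within specification).
H₀ was rejected, but H₀ is actually true.
Rejecting a true null hypothesis is a Type I error (false positive).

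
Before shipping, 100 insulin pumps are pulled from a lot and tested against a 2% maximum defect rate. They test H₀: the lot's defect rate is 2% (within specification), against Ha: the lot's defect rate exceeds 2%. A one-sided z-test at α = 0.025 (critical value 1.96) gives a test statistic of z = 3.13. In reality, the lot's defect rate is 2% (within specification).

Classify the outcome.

Since z = 3.13 > z* = 1.96, H₀ is rejected.
H₀ is true (actually the lot's defect rate is 2% (within specification)).
Rejecting a true H₀ is a Type I error.

Type I error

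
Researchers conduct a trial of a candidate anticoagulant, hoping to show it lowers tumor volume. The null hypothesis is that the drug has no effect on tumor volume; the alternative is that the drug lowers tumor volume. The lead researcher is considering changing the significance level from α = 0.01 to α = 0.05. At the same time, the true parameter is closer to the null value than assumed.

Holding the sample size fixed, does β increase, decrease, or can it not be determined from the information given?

Cannot be determined from the information given.

The first change alone would make β decrease; the second alone would make β increase. Which effect dominates depends on the magnitudes, which are not given.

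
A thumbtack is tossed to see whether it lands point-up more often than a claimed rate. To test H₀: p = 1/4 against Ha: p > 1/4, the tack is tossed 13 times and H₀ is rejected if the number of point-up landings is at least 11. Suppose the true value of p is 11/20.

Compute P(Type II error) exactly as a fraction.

A Type II error is failing to reject when Ha holds: with p = 11/20, β = P(S ≤ 10).
Adding the binomial probabilities P(S=0)+…+P(S=10) at p = 11/20 gives 39857841016429707/40960000000000000.

39857841016429707/40960000000000000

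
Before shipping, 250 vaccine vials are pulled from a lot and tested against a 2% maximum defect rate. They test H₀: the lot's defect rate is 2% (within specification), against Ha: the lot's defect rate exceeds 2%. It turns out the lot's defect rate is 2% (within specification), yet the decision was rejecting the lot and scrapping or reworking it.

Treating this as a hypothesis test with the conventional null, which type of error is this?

Type I error

'Rejecting the lot and scrapping or reworking it' corresponds to rejecting H₀.
H₀ was rejected but H₀ is true — a Type I error (false positive).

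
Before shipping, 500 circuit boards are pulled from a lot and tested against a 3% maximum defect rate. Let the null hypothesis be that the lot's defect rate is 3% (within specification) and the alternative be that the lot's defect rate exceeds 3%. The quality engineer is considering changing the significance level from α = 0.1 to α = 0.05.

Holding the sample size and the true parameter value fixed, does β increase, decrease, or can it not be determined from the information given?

A smaller α moves the rejection region further into the tail. With the alternative true, more outcomes now fall outside the rejection region, so failing to reject becomes more likely.

It increases.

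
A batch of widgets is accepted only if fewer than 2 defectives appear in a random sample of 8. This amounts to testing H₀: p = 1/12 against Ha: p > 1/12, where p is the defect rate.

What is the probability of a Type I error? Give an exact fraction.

59725447/429981696

The significance level is the probability, assuming p = 1/12, of seeing 2 or more defectives in 8 draws.
α = 1 − P(X ≤ 1) = 1 − 370256249/429981696 = 59725447/429981696.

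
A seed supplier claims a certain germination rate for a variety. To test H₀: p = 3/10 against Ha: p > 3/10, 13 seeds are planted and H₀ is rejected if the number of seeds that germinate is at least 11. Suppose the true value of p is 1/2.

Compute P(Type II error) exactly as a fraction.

β = P(fail to reject H₀ | Ha true) = P(S ≤ 10 | p = 1/2), S ~ Binomial(13, 1/2).
Adding the binomial probabilities P(S=0)+…+P(S=10) at p = 1/2 gives 2025/2048.

2025/2048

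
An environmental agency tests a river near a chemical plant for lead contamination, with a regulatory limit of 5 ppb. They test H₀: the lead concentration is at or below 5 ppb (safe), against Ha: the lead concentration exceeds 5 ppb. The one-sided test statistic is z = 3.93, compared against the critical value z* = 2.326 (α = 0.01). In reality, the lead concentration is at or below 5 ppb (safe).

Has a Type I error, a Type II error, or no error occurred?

Since z = 3.93 > z* = 2.326, H₀ is rejected.
H₀ is true (actually the lead concentration is at or below 5 ppb (safe)).
Rejecting a true H₀ is a Type I error.

Type I error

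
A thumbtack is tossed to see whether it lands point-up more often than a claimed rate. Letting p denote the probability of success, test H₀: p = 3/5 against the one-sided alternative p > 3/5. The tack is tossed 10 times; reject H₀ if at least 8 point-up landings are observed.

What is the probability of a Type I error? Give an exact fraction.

1633689/9765625

α = P(reject H₀ | H₀ true) = P(S ≥ 8 | p = 3/5), with S ~ Binomial(10, 3/5).
Summing C(10,j)(3/5)^j(2/5)^{10−j} for j = 8,…,10 gives 1633689/9765625.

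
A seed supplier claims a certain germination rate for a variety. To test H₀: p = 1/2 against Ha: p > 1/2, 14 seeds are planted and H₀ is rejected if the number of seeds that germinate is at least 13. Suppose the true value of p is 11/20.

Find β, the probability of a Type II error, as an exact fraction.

β = P(fail to reject H₀ | Ha true) = P(Y ≤ 12 | p = 11/20), Y ~ Binomial(14, 11/20).
Equivalently, β = 1 − P(Y ≥ 13) = 1633670388436281453/1638400000000000000.

1633670388436281453/1638400000000000000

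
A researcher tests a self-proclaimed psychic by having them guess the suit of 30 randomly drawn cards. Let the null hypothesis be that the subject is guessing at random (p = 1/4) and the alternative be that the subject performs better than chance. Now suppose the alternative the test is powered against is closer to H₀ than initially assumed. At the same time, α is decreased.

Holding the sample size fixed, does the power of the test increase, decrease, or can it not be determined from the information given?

It decreases.

When the true parameter is near the null value, the test has a harder time distinguishing Ha from H₀. Lowering α raises the bar for rejection; under Ha, the test now fails to reject on outcomes it previously would have rejected. Both changes push β in the same direction.
Since power = 1 − β and β increases, power decreases.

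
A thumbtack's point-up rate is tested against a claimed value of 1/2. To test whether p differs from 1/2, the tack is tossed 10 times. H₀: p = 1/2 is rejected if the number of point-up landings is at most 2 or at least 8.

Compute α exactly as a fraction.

7/64

α = P(S ≤ 2 or S ≥ 8 | p = 1/2), S ~ Binomial(10, 1/2).
The two tails are symmetric, so α = 2·(1 + 10 + 45)/2^10 = 112/1024 = 7/64.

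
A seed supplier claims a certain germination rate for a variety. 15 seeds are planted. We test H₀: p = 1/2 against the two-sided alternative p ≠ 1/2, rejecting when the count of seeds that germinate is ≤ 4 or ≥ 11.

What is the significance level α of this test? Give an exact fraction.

1941/16384

Under H₀, S ~ Binomial(15, 1/2); α is the probability of landing in either tail, P(S ≤ 4) + P(S ≥ 11).
The two tails are symmetric, so α = 2·(1 + 15 + 105 + 455 + 1365)/2^15 = 3882/32768 = 1941/16384.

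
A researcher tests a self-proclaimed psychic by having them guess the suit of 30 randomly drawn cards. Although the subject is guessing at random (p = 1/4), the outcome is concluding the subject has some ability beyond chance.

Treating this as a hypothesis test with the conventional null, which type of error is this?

The null hypothesis here is that the subject is guessing at random (p = 1/4).
'Concluding the subject has some ability beyond chance' corresponds to rejecting H₀.
H₀ was rejected but H₀ is true — a Type I error (false positive).

Type I error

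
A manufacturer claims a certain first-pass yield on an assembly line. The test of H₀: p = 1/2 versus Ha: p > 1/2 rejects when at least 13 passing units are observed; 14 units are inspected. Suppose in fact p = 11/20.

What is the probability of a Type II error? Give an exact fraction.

Under the alternative p = 11/20, K ~ Binomial(14, 11/20); β is the probability the test does not reject, P(K < 13).
Adding the binomial probabilities P(K=0)+…+P(K=12) at p = 11/20 gives 1633670388436281453/1638400000000000000.

1633670388436281453/1638400000000000000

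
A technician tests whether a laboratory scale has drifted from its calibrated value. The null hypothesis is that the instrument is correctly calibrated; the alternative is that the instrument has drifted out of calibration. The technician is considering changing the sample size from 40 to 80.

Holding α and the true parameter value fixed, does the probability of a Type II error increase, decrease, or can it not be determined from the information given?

It decreases.

More data shrinks sampling variability; the test statistic under Ha concentrates further from the null value, making rejection more likely.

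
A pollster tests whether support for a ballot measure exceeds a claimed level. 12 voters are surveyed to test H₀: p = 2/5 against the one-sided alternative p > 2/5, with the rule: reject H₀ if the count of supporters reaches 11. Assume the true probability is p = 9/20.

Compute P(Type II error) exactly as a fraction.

β = P(fail to reject H₀ | Ha true) = P(S ≤ 10 | p = 9/20), S ~ Binomial(12, 9/20).
Summing C(12,j)·(9/20)^j·(11/20)^{12-j} for j = 0..10 gives 4091575270595131/4096000000000000.

4091575270595131/4096000000000000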